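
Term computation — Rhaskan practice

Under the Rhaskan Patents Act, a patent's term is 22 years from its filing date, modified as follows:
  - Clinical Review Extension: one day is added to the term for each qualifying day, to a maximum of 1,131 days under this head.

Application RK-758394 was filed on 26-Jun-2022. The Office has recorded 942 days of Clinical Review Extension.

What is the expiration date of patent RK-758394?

2047-01-24

Base term: filing date + 22 years → 26 June 2044.
Clinical Review Extension: 942 days (within the 1131-day cap) → +942 days → 24 January 2047.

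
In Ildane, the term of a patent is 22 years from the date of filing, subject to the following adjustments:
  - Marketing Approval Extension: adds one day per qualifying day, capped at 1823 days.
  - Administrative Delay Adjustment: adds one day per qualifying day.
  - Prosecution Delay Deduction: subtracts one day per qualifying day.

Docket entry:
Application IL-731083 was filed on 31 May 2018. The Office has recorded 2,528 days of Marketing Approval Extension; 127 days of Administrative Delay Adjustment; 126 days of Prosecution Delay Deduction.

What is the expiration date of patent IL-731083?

Base term: filing date + 22 years → 31 May 2040.
Marketing Approval Extension: 2528 days claimed exceeds the 1823-day cap, so +1823 days → 28 May 2045.
Administrative Delay Adjustment: +127 days → 2 October 2045.
Prosecution Delay Deduction: −126 days → 29 May 2045.

May 29, 2045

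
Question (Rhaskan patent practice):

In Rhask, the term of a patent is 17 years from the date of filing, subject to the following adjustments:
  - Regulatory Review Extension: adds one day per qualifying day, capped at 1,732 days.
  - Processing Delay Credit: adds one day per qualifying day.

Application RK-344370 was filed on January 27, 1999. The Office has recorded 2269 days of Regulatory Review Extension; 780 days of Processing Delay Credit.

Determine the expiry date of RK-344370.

2022-12-13

Base term: filing date + 17 years → 27 January 2016.
Regulatory Review Extension: 2269 days claimed exceeds the 1732-day cap, so +1732 days → 24 October 2020.
Processing Delay Credit: +780 days → 13 December 2022.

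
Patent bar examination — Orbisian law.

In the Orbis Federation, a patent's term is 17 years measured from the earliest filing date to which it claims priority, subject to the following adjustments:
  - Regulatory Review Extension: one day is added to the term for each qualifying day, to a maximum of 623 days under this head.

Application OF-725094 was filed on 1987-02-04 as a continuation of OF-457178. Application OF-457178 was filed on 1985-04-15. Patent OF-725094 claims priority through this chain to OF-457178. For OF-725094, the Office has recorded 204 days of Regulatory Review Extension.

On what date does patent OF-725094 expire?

November 5, 2002

Earliest priority filing: 15 April 1985.
Base term: 15 April 1985 + 17 years → 15 April 2002.
Regulatory Review Extension: 204 days (within the 623-day cap) → +204 days → 5 November 2002.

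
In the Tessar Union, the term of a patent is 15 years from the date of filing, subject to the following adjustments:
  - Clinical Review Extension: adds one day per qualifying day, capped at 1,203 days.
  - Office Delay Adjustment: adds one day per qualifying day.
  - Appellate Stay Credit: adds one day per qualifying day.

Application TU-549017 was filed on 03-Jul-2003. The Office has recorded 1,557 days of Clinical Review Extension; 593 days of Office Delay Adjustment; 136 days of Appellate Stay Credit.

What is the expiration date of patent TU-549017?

Base term: filing date + 15 years → 3 July 2018.
Clinical Review Extension: 1557 days claimed exceeds the 1203-day cap, so +1203 days → 18 October 2021.
Office Delay Adjustment: +593 days → 3 June 2023.
Appellate Stay Credit: +136 days → 17 October 2023.

2023-10-17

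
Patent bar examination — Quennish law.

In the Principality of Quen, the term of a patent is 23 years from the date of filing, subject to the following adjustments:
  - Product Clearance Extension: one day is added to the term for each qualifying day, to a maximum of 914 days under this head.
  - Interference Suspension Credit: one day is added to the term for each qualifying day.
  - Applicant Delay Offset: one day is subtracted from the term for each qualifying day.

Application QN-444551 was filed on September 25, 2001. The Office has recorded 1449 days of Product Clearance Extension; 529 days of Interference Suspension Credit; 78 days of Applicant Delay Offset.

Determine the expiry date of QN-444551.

2028-06-21

Base term: filing date + 23 years → 25 September 2024.
Product Clearance Extension: 1449 days claimed exceeds the 914-day cap, so +914 days → 28 March 2027.
Interference Suspension Credit: +529 days → 7 September 2028.
Applicant Delay Offset: −78 days → 21 June 2028.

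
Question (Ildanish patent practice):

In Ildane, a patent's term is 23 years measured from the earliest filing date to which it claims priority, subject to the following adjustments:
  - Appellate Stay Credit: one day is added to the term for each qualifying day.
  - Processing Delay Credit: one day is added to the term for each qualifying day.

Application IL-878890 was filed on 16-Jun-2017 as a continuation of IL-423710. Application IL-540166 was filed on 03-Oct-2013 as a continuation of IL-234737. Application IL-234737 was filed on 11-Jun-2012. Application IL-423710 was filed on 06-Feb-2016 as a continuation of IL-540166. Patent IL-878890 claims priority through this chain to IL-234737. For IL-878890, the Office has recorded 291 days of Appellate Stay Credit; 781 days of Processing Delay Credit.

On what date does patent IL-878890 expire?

2038-05-18

Earliest priority filing: 11 June 2012.
Base term: 11 June 2012 + 23 years → 11 June 2035.
Appellate Stay Credit: +291 days → 28 March 2036.
Processing Delay Credit: +781 days → 18 May 2038.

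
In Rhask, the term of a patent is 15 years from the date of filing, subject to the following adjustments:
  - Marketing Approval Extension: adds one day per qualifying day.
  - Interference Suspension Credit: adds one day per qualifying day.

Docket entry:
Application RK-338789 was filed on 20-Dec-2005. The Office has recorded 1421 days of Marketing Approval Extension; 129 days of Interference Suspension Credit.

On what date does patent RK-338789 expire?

Base term: filing date + 15 years → 20 December 2020.
Marketing Approval Extension: +1421 days → 10 November 2024.
Interference Suspension Credit: +129 days → 19 March 2025.

2025-03-19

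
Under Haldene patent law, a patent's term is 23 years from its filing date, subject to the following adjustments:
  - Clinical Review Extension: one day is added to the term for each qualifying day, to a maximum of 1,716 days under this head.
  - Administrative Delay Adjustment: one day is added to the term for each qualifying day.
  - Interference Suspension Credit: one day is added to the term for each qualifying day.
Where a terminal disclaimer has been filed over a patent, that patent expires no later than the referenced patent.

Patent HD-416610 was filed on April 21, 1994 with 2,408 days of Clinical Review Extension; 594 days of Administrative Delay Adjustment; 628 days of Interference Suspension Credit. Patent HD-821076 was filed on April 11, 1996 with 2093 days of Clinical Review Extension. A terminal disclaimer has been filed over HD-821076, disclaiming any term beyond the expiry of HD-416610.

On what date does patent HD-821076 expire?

Natural term of HD-821076:
  Base: filing + 23 years → 11 April 2019.
  Clinical Review Extension: 2093 days claimed exceeds the 1716-day cap, so +1716 days → 22 December 2023.
Expiry of referenced patent HD-416610:
  Base: filing + 23 years → 21 April 2017.
  Clinical Review Extension: 2408 days claimed exceeds the 1716-day cap, so +1716 days → 1 January 2022.
  Administrative Delay Adjustment: +594 days → 18 August 2023.
  Interference Suspension Credit: +628 days → 7 May 2025.
Terminal disclaimer: HD-821076 expires on the earlier of 22 December 2023 and 7 May 2025.

December 22, 2023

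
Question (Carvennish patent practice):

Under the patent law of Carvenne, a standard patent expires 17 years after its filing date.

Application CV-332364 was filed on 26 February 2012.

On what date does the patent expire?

February 26, 2029

Filing date + 17 years → 26 February 2029.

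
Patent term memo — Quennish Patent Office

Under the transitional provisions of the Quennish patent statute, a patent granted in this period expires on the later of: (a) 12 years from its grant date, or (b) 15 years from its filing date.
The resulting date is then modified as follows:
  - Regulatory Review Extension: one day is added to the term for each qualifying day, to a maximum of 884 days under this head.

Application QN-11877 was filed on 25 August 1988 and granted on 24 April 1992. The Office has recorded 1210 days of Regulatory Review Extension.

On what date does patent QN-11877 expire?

2006-09-25

(a) grant + 12 years → 24 April 2004.
(b) filing + 15 years → 25 August 2003.
Later of the two: 24 April 2004.
Regulatory Review Extension: 1210 days claimed exceeds the 884-day cap, so +884 days → 25 September 2006.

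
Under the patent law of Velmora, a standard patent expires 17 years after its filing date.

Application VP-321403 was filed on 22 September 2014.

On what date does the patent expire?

Filing date + 17 years → 22 September 2031.

2031-09-22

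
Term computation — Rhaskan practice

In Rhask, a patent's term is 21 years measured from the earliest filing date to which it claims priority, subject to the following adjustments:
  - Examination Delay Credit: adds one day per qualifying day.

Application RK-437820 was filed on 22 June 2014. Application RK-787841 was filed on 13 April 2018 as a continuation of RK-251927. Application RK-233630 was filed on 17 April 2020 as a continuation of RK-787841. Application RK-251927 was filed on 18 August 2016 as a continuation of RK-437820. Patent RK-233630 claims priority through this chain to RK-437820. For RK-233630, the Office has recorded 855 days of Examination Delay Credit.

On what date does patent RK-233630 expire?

Earliest priority filing: 22 June 2014.
Base term: 22 June 2014 + 21 years → 22 June 2035.
Examination Delay Credit: +855 days → 24 October 2037.

October 24, 2037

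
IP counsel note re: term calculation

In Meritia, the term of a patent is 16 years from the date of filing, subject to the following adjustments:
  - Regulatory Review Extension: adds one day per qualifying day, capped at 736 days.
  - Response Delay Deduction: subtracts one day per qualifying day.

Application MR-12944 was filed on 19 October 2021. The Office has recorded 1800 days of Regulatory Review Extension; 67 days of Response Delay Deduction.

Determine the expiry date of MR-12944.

2039-08-19

Base term: filing date + 16 years → 19 October 2037.
Regulatory Review Extension: 1800 days claimed exceeds the 736-day cap, so +736 days → 25 October 2039.
Response Delay Deduction: −67 days → 19 August 2039.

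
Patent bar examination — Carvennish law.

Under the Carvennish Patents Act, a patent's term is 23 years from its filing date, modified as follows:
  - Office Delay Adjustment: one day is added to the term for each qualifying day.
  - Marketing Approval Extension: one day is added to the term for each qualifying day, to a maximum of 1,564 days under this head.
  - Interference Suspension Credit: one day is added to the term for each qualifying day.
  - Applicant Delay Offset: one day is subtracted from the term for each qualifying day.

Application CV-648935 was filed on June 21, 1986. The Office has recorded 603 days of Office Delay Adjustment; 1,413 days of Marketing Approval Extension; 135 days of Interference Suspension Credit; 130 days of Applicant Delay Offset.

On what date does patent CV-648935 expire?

2015-01-02

Base term: filing date + 23 years → 21 June 2009.
Office Delay Adjustment: +603 days → 14 February 2011.
Marketing Approval Extension: 1413 days (within the 1564-day cap) → +1413 days → 28 December 2014.
Interference Suspension Credit: +135 days → 12 May 2015.
Applicant Delay Offset: −130 days → 2 January 2015.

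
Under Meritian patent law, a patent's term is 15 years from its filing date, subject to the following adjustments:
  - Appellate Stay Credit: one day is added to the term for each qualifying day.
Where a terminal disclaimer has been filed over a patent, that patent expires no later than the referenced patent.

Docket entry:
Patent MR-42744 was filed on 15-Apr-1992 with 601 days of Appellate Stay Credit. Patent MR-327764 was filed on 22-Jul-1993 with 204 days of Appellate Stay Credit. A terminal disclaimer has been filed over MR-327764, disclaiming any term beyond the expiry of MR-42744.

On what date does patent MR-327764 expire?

Natural term of MR-327764:
  Base: filing + 15 years → 22 July 2008.
  Appellate Stay Credit: +204 days → 11 February 2009.
Expiry of referenced patent MR-42744:
  Base: filing + 15 years → 15 April 2007.
  Appellate Stay Credit: +601 days → 6 December 2008.
Terminal disclaimer: MR-327764 expires on the earlier of 11 February 2009 and 6 December 2008.

2008-12-06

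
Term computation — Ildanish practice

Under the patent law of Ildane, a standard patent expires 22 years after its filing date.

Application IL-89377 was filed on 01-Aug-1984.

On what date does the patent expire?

Filing date + 22 years → 1 August 2006.

2006-08-01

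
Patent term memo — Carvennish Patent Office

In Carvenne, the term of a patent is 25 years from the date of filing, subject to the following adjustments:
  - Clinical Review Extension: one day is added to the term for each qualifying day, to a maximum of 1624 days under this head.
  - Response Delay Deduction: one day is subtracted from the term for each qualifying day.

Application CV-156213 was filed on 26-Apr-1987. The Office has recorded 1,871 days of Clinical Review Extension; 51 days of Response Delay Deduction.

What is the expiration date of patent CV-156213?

Base term: filing date + 25 years → 26 April 2012.
Clinical Review Extension: 1871 days claimed exceeds the 1624-day cap, so +1624 days → 6 October 2016.
Response Delay Deduction: −51 days → 16 August 2016.

August 16, 2016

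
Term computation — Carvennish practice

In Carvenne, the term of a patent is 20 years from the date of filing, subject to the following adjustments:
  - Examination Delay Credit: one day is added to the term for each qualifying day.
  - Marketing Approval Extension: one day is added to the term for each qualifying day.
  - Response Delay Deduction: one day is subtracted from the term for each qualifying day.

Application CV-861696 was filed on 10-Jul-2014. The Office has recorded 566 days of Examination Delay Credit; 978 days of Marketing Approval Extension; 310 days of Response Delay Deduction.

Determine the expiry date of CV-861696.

2037-11-25

Base term: filing date + 20 years → 10 July 2034.
Examination Delay Credit: +566 days → 27 January 2036.
Marketing Approval Extension: +978 days → 1 October 2038.
Response Delay Deduction: −310 days → 25 November 2037.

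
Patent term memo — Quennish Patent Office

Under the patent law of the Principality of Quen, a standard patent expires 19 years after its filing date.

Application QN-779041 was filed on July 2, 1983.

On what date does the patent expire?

Filing date + 19 years → 2 July 2002.

July 2, 2002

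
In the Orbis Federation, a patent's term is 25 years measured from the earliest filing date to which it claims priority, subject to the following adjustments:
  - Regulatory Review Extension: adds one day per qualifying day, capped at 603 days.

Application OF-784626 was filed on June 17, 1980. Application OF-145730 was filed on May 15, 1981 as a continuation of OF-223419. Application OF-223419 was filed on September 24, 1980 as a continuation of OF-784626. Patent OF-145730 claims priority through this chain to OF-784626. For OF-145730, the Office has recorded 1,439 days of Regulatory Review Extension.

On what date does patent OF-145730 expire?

Earliest priority filing: 17 June 1980.
Base term: 17 June 1980 + 25 years → 17 June 2005.
Regulatory Review Extension: 1439 days claimed exceeds the 603-day cap, so +603 days → 10 February 2007.

2007-02-10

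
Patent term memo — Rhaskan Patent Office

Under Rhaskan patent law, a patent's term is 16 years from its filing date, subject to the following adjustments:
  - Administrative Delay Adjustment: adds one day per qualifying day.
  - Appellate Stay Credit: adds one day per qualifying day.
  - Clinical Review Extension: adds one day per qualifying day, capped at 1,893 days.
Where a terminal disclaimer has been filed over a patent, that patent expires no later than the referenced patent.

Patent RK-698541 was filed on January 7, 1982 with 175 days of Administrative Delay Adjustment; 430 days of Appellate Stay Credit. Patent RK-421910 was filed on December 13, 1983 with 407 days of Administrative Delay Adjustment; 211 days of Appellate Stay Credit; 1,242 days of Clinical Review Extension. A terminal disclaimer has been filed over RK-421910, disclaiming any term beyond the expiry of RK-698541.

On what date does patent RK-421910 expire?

1999-09-04

Natural term of RK-421910:
  Base: filing + 16 years → 13 December 1999.
  Administrative Delay Adjustment: +407 days → 23 January 2001.
  Appellate Stay Credit: +211 days → 22 August 2001.
  Clinical Review Extension: 1242 days (within the 1893-day cap) → +1242 days → 15 January 2005.
Expiry of referenced patent RK-698541:
  Base: filing + 16 years → 7 January 1998.
  Administrative Delay Adjustment: +175 days → 1 July 1998.
  Appellate Stay Credit: +430 days → 4 September 1999.
Terminal disclaimer: RK-421910 expires on the earlier of 15 January 2005 and 4 September 1999.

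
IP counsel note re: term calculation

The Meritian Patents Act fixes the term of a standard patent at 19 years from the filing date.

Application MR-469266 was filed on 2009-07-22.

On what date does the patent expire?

Filing date + 19 years → 22 July 2028.

July 22, 2028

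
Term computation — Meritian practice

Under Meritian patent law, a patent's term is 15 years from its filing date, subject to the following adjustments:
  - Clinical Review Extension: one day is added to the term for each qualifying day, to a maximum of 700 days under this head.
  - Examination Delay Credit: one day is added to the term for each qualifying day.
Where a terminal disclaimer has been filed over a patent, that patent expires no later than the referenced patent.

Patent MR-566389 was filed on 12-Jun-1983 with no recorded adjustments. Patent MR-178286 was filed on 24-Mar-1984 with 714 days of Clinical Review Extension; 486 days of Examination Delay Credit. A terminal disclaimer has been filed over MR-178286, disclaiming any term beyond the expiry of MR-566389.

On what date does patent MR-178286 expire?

June 12, 1998

Natural term of MR-178286:
  Base: filing + 15 years → 24 March 1999.
  Clinical Review Extension: 714 days claimed exceeds the 700-day cap, so +700 days → 21 February 2001.
  Examination Delay Credit: +486 days → 22 June 2002.
Expiry of referenced patent MR-566389:
  Base: filing + 15 years → 12 June 1998.
Terminal disclaimer: MR-178286 expires on the earlier of 22 June 2002 and 12 June 1998.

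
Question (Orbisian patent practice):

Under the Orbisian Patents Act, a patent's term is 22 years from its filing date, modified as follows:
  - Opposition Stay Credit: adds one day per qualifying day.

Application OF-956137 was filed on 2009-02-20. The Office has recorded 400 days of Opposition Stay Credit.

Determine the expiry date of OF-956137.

Base term: filing date + 22 years → 20 February 2031.
Opposition Stay Credit: +400 days → 26 March 2032.

2032-03-26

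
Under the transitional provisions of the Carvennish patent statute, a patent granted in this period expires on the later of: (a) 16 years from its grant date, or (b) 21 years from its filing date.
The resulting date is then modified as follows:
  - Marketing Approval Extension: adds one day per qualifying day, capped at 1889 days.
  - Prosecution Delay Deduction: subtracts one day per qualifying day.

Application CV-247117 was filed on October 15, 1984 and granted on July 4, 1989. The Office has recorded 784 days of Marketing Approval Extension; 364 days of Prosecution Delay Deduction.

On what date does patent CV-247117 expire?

(a) grant + 16 years → 4 July 2005.
(b) filing + 21 years → 15 October 2005.
Later of the two: 15 October 2005.
Marketing Approval Extension: 784 days (within the 1889-day cap) → +784 days → 8 December 2007.
Prosecution Delay Deduction: −364 days → 9 December 2006.

December 9, 2006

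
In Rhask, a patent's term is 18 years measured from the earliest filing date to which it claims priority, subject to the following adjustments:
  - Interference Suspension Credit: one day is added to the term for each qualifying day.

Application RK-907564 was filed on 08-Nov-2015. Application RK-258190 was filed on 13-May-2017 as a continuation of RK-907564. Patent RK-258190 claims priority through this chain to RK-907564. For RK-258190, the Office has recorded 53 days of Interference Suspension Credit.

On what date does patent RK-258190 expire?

December 31, 2033

Earliest priority filing: 8 November 2015.
Base term: 8 November 2015 + 18 years → 8 November 2033.
Interference Suspension Credit: +53 days → 31 December 2033.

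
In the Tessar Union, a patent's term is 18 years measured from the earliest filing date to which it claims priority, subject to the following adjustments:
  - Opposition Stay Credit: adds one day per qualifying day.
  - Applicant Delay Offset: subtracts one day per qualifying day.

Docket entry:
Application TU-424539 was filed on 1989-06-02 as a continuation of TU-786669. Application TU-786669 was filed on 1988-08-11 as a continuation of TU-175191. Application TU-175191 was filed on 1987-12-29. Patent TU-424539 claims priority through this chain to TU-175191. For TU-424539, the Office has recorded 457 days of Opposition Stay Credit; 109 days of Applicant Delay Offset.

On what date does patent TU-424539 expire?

December 12, 2006

Earliest priority filing: 29 December 1987.
Base term: 29 December 1987 + 18 years → 29 December 2005.
Opposition Stay Credit: +457 days → 31 March 2007.
Applicant Delay Offset: −109 days → 12 December 2006.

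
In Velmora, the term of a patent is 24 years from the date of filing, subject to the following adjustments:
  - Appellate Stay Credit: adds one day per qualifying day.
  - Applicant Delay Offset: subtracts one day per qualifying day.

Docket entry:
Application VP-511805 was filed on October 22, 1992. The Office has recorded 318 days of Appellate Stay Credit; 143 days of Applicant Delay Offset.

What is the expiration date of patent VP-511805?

Base term: filing date + 24 years → 22 October 2016.
Appellate Stay Credit: +318 days → 5 September 2017.
Applicant Delay Offset: −143 days → 15 April 2017.

2017-04-15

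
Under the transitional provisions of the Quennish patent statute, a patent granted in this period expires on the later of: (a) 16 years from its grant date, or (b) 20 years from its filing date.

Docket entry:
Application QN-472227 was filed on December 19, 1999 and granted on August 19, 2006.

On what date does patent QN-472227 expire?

(a) grant + 16 years → 19 August 2022.
(b) filing + 20 years → 19 December 2019.
Later of the two: 19 August 2022.

2022-08-19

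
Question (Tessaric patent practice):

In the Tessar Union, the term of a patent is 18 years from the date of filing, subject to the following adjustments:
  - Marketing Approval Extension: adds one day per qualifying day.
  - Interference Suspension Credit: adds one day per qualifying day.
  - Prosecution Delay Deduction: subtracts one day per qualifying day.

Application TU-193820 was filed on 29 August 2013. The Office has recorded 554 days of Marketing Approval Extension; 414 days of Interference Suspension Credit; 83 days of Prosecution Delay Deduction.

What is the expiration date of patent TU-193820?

Base term: filing date + 18 years → 29 August 2031.
Marketing Approval Extension: +554 days → 5 March 2033.
Interference Suspension Credit: +414 days → 23 April 2034.
Prosecution Delay Deduction: −83 days → 30 January 2034.

2034-01-30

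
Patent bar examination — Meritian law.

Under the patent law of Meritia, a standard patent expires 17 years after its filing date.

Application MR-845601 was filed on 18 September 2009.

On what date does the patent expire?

Filing date + 17 years → 18 September 2026.

2026-09-18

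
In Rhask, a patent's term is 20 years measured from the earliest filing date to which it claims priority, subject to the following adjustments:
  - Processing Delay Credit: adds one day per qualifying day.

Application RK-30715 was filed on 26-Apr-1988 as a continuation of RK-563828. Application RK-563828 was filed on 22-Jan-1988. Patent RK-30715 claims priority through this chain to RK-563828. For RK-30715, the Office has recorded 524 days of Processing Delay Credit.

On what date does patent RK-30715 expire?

2009-06-29

Earliest priority filing: 22 January 1988.
Base term: 22 January 1988 + 20 years → 22 January 2008.
Processing Delay Credit: +524 days → 29 June 2009.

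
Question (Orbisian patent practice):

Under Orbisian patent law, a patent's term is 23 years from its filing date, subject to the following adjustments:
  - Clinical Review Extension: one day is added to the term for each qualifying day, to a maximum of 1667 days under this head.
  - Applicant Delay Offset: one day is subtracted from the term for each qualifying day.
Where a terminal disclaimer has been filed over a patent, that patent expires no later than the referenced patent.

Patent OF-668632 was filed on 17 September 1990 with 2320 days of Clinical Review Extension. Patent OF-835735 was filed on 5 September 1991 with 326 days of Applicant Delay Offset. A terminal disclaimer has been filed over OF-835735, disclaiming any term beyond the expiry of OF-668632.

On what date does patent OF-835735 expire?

Natural term of OF-835735:
  Base: filing + 23 years → 5 September 2014.
  Applicant Delay Offset: −326 days → 14 October 2013.
Expiry of referenced patent OF-668632:
  Base: filing + 23 years → 17 September 2013.
  Clinical Review Extension: 2320 days claimed exceeds the 1667-day cap, so +1667 days → 11 April 2018.
Terminal disclaimer: OF-835735 expires on the earlier of 14 October 2013 and 11 April 2018.

October 14, 2013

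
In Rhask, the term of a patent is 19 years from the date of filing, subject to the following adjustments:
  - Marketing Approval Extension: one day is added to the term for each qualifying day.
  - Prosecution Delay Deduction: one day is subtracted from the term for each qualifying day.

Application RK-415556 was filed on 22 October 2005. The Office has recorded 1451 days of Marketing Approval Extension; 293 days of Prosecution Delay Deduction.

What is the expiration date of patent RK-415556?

Base term: filing date + 19 years → 22 October 2024.
Marketing Approval Extension: +1451 days → 12 October 2028.
Prosecution Delay Deduction: −293 days → 24 December 2027.

2027-12-24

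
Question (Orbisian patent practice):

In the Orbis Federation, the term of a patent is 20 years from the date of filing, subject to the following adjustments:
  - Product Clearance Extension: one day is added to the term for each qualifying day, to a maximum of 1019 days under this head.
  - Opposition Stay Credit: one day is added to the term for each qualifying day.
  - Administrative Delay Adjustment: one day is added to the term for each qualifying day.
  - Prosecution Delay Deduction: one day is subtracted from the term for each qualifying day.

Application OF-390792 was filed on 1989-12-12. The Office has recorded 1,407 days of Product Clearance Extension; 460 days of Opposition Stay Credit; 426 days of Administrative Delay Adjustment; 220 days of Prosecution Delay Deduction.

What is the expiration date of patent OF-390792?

July 24, 2014

Base term: filing date + 20 years → 12 December 2009.
Product Clearance Extension: 1407 days claimed exceeds the 1019-day cap, so +1019 days → 26 September 2012.
Opposition Stay Credit: +460 days → 30 December 2013.
Administrative Delay Adjustment: +426 days → 1 March 2015.
Prosecution Delay Deduction: −220 days → 24 July 2014.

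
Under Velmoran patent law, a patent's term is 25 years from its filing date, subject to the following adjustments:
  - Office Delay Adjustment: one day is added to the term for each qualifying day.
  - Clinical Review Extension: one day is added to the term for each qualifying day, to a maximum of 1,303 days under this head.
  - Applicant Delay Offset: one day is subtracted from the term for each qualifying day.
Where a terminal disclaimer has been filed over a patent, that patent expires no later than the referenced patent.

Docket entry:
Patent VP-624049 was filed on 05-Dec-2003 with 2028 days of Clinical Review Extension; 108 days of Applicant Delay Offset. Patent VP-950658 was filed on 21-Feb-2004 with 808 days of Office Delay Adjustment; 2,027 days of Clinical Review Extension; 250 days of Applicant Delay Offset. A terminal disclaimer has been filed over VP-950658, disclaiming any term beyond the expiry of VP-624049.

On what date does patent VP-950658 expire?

2032-03-14

Natural term of VP-950658:
  Base: filing + 25 years → 21 February 2029.
  Office Delay Adjustment: +808 days → 10 May 2031.
  Clinical Review Extension: 2027 days claimed exceeds the 1303-day cap, so +1303 days → 3 December 2034.
  Applicant Delay Offset: −250 days → 28 March 2034.
Expiry of referenced patent VP-624049:
  Base: filing + 25 years → 5 December 2028.
  Clinical Review Extension: 2028 days claimed exceeds the 1303-day cap, so +1303 days → 30 June 2032.
  Applicant Delay Offset: −108 days → 14 March 2032.
Terminal disclaimer: VP-950658 expires on the earlier of 28 March 2034 and 14 March 2032.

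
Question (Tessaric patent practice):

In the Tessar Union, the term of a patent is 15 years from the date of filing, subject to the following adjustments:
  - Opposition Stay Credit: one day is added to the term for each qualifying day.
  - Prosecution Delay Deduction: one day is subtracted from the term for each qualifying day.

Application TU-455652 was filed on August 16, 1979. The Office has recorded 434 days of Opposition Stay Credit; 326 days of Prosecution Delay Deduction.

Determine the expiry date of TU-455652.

1994-12-02

Base term: filing date + 15 years → 16 August 1994.
Opposition Stay Credit: +434 days → 24 October 1995.
Prosecution Delay Deduction: −326 days → 2 December 1994.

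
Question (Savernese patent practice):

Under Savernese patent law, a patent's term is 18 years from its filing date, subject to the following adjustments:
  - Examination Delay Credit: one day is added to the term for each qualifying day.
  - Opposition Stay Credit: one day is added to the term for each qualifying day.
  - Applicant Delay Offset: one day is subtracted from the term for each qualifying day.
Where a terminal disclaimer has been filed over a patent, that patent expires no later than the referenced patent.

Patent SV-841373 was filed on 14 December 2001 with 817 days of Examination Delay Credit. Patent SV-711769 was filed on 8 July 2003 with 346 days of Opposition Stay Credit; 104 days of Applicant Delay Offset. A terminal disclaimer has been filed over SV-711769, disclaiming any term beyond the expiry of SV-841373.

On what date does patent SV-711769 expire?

Natural term of SV-711769:
  Base: filing + 18 years → 8 July 2021.
  Opposition Stay Credit: +346 days → 19 June 2022.
  Applicant Delay Offset: −104 days → 7 March 2022.
Expiry of referenced patent SV-841373:
  Base: filing + 18 years → 14 December 2019.
  Examination Delay Credit: +817 days → 10 March 2022.
Terminal disclaimer: SV-711769 expires on the earlier of 7 March 2022 and 10 March 2022.

March 7, 2022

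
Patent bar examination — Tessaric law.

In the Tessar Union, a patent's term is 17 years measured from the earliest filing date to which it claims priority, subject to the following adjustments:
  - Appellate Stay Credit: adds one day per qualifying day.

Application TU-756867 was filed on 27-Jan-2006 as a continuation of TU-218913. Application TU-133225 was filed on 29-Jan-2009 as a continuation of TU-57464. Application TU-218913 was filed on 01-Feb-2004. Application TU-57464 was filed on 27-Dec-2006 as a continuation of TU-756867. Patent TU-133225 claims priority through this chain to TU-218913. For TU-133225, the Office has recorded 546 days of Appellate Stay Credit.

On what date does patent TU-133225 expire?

August 1, 2022

Earliest priority filing: 1 February 2004.
Base term: 1 February 2004 + 17 years → 1 February 2021.
Appellate Stay Credit: +546 days → 1 August 2022.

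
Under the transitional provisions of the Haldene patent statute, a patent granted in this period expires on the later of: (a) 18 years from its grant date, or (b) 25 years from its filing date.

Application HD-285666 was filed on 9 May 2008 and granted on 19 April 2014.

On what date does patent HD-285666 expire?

(a) grant + 18 years → 19 April 2032.
(b) filing + 25 years → 9 May 2033.
Later of the two: 9 May 2033.

May 9, 2033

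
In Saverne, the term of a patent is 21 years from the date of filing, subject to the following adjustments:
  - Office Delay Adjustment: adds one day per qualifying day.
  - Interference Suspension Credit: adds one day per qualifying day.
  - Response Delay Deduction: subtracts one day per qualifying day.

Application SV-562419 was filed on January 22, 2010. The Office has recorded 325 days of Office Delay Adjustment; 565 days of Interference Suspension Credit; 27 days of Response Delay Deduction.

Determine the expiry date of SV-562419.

Base term: filing date + 21 years → 22 January 2031.
Office Delay Adjustment: +325 days → 13 December 2031.
Interference Suspension Credit: +565 days → 30 June 2033.
Response Delay Deduction: −27 days → 3 June 2033.

2033-06-03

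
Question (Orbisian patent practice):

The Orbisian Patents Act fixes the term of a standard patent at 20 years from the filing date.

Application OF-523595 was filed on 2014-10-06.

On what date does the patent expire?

2034-10-06

Filing date + 20 years → 6 October 2034.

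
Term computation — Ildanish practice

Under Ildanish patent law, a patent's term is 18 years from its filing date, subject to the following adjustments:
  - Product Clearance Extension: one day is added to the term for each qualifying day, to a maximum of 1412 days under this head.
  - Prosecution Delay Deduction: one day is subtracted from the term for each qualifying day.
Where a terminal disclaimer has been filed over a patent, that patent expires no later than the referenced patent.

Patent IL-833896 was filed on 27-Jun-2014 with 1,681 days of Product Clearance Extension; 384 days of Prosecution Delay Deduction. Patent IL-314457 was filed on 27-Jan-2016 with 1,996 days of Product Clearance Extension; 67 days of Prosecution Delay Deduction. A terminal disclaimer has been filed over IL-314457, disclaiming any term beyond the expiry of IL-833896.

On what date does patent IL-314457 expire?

Natural term of IL-314457:
  Base: filing + 18 years → 27 January 2034.
  Product Clearance Extension: 1996 days claimed exceeds the 1412-day cap, so +1412 days → 9 December 2037.
  Prosecution Delay Deduction: −67 days → 3 October 2037.
Expiry of referenced patent IL-833896:
  Base: filing + 18 years → 27 June 2032.
  Product Clearance Extension: 1681 days claimed exceeds the 1412-day cap, so +1412 days → 9 May 2036.
  Prosecution Delay Deduction: −384 days → 21 April 2035.
Terminal disclaimer: IL-314457 expires on the earlier of 3 October 2037 and 21 April 2035.

April 21, 2035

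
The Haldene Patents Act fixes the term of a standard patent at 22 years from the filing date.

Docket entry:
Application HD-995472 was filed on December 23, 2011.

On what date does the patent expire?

Filing date + 22 years → 23 December 2033.

2033-12-23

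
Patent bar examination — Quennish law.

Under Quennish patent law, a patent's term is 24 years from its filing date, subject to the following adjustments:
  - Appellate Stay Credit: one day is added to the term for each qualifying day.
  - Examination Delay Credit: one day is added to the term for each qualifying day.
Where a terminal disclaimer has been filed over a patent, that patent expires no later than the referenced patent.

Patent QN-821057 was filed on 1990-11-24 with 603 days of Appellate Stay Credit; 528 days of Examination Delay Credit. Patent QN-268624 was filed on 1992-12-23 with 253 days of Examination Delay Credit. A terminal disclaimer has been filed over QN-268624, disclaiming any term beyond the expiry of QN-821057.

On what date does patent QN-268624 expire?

Natural term of QN-268624:
  Base: filing + 24 years → 23 December 2016.
  Examination Delay Credit: +253 days → 2 September 2017.
Expiry of referenced patent QN-821057:
  Base: filing + 24 years → 24 November 2014.
  Appellate Stay Credit: +603 days → 19 July 2016.
  Examination Delay Credit: +528 days → 29 December 2017.
Terminal disclaimer: QN-268624 expires on the earlier of 2 September 2017 and 29 December 2017.

September 2, 2017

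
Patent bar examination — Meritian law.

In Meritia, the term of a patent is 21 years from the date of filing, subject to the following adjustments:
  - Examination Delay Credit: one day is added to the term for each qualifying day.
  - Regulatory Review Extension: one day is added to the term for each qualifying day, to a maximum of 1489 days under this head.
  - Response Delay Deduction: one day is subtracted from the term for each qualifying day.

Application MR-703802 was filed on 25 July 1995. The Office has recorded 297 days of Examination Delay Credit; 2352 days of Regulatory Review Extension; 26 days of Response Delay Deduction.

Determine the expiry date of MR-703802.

Base term: filing date + 21 years → 25 July 2016.
Examination Delay Credit: +297 days → 18 May 2017.
Regulatory Review Extension: 2352 days claimed exceeds the 1489-day cap, so +1489 days → 15 June 2021.
Response Delay Deduction: −26 days → 20 May 2021.

May 20, 2021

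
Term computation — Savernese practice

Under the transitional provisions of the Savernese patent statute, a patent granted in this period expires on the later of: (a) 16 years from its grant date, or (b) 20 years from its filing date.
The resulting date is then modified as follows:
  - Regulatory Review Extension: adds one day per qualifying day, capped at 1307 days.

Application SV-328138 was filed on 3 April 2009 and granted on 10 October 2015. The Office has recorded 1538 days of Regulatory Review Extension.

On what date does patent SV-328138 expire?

(a) grant + 16 years → 10 October 2031.
(b) filing + 20 years → 3 April 2029.
Later of the two: 10 October 2031.
Regulatory Review Extension: 1538 days claimed exceeds the 1307-day cap, so +1307 days → 9 May 2035.

May 9, 2035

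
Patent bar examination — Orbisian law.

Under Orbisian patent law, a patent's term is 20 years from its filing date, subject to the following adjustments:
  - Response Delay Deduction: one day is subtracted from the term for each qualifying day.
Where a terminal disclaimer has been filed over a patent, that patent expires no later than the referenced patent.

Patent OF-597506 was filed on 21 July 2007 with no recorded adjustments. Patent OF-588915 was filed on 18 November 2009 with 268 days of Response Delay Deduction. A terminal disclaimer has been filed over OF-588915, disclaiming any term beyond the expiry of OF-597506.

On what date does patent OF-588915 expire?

July 21, 2027

Natural term of OF-588915:
  Base: filing + 20 years → 18 November 2029.
  Response Delay Deduction: −268 days → 23 February 2029.
Expiry of referenced patent OF-597506:
  Base: filing + 20 years → 21 July 2027.
Terminal disclaimer: OF-588915 expires on the earlier of 23 February 2029 and 21 July 2027.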